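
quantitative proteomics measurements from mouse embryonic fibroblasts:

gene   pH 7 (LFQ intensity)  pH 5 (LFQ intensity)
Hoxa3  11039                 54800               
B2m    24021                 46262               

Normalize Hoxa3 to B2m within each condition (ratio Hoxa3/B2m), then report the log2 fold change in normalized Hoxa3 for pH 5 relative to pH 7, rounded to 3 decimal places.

1.366

Hoxa3/B2m (pH 7) = 11039 / 24021 = 0.45956
Hoxa3/B2m (pH 5) = 54800 / 46262 = 1.1846
Fold change = 1.1846 / 0.45956 = 2.5776
log2(2.5776) = 1.3660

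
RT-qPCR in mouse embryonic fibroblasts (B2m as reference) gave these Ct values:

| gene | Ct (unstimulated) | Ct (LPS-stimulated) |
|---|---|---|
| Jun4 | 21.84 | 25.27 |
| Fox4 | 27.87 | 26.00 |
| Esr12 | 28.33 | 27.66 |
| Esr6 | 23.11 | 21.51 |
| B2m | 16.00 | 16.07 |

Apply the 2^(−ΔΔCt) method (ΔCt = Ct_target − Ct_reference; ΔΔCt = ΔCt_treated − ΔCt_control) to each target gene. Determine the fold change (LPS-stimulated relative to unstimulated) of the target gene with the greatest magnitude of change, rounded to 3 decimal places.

Jun4: ΔΔCt = (25.27−16.07) − (21.84−16.00) = 9.20 − 5.84 = 3.36; fold change = 2^-3.36 = 0.097
Fox4: ΔΔCt = (26.00−16.07) − (27.87−16.00) = 9.93 − 11.87 = -1.94; fold change = 2^1.94 = 3.837
Esr12: ΔΔCt = (27.66−16.07) − (28.33−16.00) = 11.59 − 12.33 = -0.74; fold change = 2^0.74 = 1.670
Esr6: ΔΔCt = (21.51−16.07) − (23.11−16.00) = 5.44 − 7.11 = -1.67; fold change = 2^1.67 = 3.182
Jun4 has the largest |ΔΔCt| = 3.36.

0.097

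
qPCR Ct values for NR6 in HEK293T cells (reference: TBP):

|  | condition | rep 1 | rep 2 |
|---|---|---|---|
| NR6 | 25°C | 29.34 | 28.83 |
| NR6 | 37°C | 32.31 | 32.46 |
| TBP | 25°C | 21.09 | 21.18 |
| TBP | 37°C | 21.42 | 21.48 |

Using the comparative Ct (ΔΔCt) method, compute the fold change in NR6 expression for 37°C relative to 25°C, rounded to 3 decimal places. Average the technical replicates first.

Mean Ct: NR6 25°C 29.085; NR6 37°C 32.385; TBP 25°C 21.135; TBP 37°C 21.450
ΔCt(25°C) = 29.085 − 21.135 = 7.950
ΔCt(37°C) = 32.385 − 21.450 = 10.935
ΔΔCt = 10.935 − 7.950 = 2.985
Fold change = 2^(−2.985) = 0.1263

0.126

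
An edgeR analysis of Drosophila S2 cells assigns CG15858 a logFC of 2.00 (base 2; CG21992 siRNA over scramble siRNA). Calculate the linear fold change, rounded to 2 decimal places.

4.00

Fold change = 2^(2.00) = 4.000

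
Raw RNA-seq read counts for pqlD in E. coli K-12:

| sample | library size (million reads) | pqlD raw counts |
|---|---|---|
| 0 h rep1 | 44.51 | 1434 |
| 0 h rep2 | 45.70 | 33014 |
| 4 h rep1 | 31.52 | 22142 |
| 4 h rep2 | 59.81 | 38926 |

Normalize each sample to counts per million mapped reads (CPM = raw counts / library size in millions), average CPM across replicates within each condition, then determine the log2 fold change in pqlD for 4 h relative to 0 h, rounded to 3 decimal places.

CPM(0 h rep1) = 1434 / 44.51 = 32.2175
CPM(0 h rep2) = 33014 / 45.70 = 722.4070
CPM(4 h rep1) = 22142 / 31.52 = 702.4746
CPM(4 h rep2) = 38926 / 59.81 = 650.8276
mean CPM(0 h) = 377.3122; mean CPM(4 h) = 676.6511
Fold change = 676.6511 / 377.3122 = 1.79335
log2(1.79335) = 0.8427

0.843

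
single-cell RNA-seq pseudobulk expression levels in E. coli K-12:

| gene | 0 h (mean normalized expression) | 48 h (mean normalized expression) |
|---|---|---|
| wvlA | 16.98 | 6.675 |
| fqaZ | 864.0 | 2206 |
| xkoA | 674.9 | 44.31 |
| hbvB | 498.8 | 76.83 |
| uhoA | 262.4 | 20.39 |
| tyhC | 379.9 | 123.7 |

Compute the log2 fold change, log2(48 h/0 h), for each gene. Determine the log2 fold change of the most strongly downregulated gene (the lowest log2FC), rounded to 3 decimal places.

log2(6.675/16.98) = -1.347  (wvlA)
log2(2206/864.0) = 1.352  (fqaZ)
log2(44.31/674.9) = -3.929  (xkoA)
log2(76.83/498.8) = -2.699  (hbvB)
log2(20.39/262.4) = -3.686  (uhoA)
log2(123.7/379.9) = -1.619  (tyhC)
xkoA is most strongly downregulated.

-3.929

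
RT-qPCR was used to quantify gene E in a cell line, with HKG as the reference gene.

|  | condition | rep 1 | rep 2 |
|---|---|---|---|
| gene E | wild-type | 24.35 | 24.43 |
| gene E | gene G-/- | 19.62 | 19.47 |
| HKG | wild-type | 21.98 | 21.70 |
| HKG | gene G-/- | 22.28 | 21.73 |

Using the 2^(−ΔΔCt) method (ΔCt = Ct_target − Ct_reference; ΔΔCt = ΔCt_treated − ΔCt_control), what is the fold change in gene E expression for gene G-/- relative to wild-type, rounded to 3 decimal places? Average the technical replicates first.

32.223

Mean Ct: gene E wild-type 24.390; gene E gene G-/- 19.545; HKG wild-type 21.840; HKG gene G-/- 22.005
ΔCt(wild-type) = 24.390 − 21.840 = 2.550
ΔCt(gene G-/-) = 19.545 − 22.005 = -2.460
ΔΔCt = -2.460 − 2.550 = -5.010
Fold change = 2^(−(-5.010)) = 2^5.010 = 32.2226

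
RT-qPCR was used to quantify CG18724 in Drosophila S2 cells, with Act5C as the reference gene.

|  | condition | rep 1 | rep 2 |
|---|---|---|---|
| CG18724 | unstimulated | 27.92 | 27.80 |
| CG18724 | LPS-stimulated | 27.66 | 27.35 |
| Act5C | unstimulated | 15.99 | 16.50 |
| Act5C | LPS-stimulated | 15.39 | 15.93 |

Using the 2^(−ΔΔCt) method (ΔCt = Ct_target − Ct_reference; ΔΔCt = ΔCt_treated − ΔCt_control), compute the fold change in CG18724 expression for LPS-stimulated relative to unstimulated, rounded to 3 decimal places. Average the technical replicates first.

0.853

Mean Ct: CG18724 unstimulated 27.860; CG18724 LPS-stimulated 27.505; Act5C unstimulated 16.245; Act5C LPS-stimulated 15.660
ΔCt(unstimulated) = 27.860 − 16.245 = 11.615
ΔCt(LPS-stimulated) = 27.505 − 15.660 = 11.845
ΔΔCt = 11.845 − 11.615 = 0.230
Fold change = 2^(−0.230) = 0.8526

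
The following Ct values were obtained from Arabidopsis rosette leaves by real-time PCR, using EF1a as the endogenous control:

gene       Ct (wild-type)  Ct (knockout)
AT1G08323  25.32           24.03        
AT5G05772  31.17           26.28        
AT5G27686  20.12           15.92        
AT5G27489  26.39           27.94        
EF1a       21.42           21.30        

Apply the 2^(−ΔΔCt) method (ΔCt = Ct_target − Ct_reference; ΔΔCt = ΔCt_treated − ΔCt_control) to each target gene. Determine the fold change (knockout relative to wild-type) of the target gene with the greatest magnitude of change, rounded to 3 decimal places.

27.284

AT1G08323: ΔΔCt = (24.03−21.30) − (25.32−21.42) = 2.73 − 3.90 = -1.17; fold change = 2^1.17 = 2.250
AT5G05772: ΔΔCt = (26.28−21.30) − (31.17−21.42) = 4.98 − 9.75 = -4.77; fold change = 2^4.77 = 27.284
AT5G27686: ΔΔCt = (15.92−21.30) − (20.12−21.42) = -5.38 − (-1.30) = -4.08; fold change = 2^4.08 = 16.912
AT5G27489: ΔΔCt = (27.94−21.30) − (26.39−21.42) = 6.64 − 4.97 = 1.67; fold change = 2^-1.67 = 0.314
AT5G05772 has the largest |ΔΔCt| = 4.77.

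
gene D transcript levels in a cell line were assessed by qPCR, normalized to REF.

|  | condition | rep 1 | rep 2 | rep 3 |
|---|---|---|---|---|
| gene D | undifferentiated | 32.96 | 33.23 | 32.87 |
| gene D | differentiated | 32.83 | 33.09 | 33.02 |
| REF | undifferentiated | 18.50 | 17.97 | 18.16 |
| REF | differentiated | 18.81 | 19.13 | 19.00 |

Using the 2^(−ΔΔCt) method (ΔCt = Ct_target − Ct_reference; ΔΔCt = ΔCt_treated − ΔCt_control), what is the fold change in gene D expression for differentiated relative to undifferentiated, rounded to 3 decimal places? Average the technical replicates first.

Mean Ct: gene D undifferentiated 33.020; gene D differentiated 32.980; REF undifferentiated 18.210; REF differentiated 18.980
ΔCt(undifferentiated) = 33.020 − 18.210 = 14.810
ΔCt(differentiated) = 32.980 − 18.980 = 14.000
ΔΔCt = 14.000 − 14.810 = -0.810
Fold change = 2^(−(-0.810)) = 2^0.810 = 1.7532

1.753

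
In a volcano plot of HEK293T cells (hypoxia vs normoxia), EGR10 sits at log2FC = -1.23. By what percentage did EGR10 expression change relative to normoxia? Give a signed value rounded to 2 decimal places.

-57.37%

Fold change = 2^(-1.23) = 0.4263
Percent change = (FC − 1) × 100% = (0.4263 − 1) × 100 = -57.37%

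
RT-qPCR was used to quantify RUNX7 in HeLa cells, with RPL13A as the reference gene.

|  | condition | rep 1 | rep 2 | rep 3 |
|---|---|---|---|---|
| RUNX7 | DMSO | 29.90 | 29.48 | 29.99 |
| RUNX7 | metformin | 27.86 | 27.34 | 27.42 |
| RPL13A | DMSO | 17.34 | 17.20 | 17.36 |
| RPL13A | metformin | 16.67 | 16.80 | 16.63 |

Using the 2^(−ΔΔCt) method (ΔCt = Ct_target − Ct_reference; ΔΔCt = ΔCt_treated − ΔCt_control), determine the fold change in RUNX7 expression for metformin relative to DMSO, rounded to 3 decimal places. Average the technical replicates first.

Mean Ct: RUNX7 DMSO 29.790; RUNX7 metformin 27.540; RPL13A DMSO 17.300; RPL13A metformin 16.700
ΔCt(DMSO) = 29.790 − 17.300 = 12.490
ΔCt(metformin) = 27.540 − 16.700 = 10.840
ΔΔCt = 10.840 − 12.490 = -1.650
Fold change = 2^(−(-1.650)) = 2^1.650 = 3.1383

3.138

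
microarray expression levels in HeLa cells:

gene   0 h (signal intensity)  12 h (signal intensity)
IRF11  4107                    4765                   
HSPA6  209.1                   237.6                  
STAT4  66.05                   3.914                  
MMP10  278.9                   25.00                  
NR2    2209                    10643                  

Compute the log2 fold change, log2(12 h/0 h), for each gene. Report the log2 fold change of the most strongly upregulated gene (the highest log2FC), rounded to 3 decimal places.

2.268

log2(4765/4107) = 0.214  (IRF11)
log2(237.6/209.1) = 0.184  (HSPA6)
log2(3.914/66.05) = -4.077  (STAT4)
log2(25.00/278.9) = -3.480  (MMP10)
log2(10643/2209) = 2.268  (NR2)
NR2 is most strongly upregulated.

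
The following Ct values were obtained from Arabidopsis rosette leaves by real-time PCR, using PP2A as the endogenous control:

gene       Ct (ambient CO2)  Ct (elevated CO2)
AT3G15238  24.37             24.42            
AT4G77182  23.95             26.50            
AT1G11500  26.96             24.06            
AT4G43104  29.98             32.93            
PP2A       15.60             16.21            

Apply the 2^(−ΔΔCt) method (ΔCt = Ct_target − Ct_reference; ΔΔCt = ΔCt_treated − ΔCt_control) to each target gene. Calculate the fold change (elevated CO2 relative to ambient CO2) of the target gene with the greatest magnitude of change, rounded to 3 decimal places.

11.392

AT3G15238: ΔΔCt = (24.42−16.21) − (24.37−15.60) = 8.21 − 8.77 = -0.56; fold change = 2^0.56 = 1.474
AT4G77182: ΔΔCt = (26.50−16.21) − (23.95−15.60) = 10.29 − 8.35 = 1.94; fold change = 2^-1.94 = 0.261
AT1G11500: ΔΔCt = (24.06−16.21) − (26.96−15.60) = 7.85 − 11.36 = -3.51; fold change = 2^3.51 = 11.392
AT4G43104: ΔΔCt = (32.93−16.21) − (29.98−15.60) = 16.72 − 14.38 = 2.34; fold change = 2^-2.34 = 0.198
AT1G11500 has the largest |ΔΔCt| = 3.51.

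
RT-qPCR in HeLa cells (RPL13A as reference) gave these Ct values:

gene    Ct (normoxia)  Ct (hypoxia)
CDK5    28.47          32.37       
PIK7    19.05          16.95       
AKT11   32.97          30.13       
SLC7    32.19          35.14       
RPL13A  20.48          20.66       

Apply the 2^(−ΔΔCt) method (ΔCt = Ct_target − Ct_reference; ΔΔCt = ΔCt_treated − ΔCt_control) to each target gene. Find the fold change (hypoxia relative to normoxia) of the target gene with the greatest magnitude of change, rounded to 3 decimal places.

CDK5: ΔΔCt = (32.37−20.66) − (28.47−20.48) = 11.71 − 7.99 = 3.72; fold change = 2^-3.72 = 0.076
PIK7: ΔΔCt = (16.95−20.66) − (19.05−20.48) = -3.71 − (-1.43) = -2.28; fold change = 2^2.28 = 4.857
AKT11: ΔΔCt = (30.13−20.66) − (32.97−20.48) = 9.47 − 12.49 = -3.02; fold change = 2^3.02 = 8.112
SLC7: ΔΔCt = (35.14−20.66) − (32.19−20.48) = 14.48 − 11.71 = 2.77; fold change = 2^-2.77 = 0.147
CDK5 has the largest |ΔΔCt| = 3.72.

0.076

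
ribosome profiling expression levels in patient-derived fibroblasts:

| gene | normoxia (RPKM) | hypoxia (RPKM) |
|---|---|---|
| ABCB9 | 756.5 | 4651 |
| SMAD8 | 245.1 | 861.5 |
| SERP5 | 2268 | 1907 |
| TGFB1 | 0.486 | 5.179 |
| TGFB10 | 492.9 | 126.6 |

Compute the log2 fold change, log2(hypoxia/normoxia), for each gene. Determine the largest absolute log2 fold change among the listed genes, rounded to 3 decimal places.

3.414

log2(4651/756.5) = 2.620  (ABCB9)
log2(861.5/245.1) = 1.813  (SMAD8)
log2(1907/2268) = -0.250  (SERP5)
log2(5.179/0.486) = 3.414  (TGFB1)
log2(126.6/492.9) = -1.961  (TGFB10)
The largest magnitude belongs to TGFB1.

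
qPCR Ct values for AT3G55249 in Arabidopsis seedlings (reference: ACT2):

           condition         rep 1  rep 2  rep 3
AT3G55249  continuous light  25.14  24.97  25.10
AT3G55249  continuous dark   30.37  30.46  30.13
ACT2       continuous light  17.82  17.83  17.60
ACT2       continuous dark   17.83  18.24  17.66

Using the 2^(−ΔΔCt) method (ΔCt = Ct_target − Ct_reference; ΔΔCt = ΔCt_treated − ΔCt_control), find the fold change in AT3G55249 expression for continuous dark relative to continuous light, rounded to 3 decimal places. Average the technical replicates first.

Mean Ct: AT3G55249 continuous light 25.070; AT3G55249 continuous dark 30.320; ACT2 continuous light 17.750; ACT2 continuous dark 17.910
ΔCt(continuous light) = 25.070 − 17.750 = 7.320
ΔCt(continuous dark) = 30.320 − 17.910 = 12.410
ΔΔCt = 12.410 − 7.320 = 5.090
Fold change = 2^(−5.090) = 0.0294

0.029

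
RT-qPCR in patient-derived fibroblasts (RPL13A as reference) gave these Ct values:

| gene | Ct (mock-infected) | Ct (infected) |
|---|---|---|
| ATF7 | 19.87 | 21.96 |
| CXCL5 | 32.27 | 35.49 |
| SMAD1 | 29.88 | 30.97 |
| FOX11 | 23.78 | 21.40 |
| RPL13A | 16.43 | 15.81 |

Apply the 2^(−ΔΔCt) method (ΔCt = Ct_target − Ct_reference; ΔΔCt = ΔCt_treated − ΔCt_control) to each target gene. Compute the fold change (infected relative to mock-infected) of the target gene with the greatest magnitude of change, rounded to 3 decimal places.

0.070

ATF7: ΔΔCt = (21.96−15.81) − (19.87−16.43) = 6.15 − 3.44 = 2.71; fold change = 2^-2.71 = 0.153
CXCL5: ΔΔCt = (35.49−15.81) − (32.27−16.43) = 19.68 − 15.84 = 3.84; fold change = 2^-3.84 = 0.070
SMAD1: ΔΔCt = (30.97−15.81) − (29.88−16.43) = 15.16 − 13.45 = 1.71; fold change = 2^-1.71 = 0.306
FOX11: ΔΔCt = (21.40−15.81) − (23.78−16.43) = 5.59 − 7.35 = -1.76; fold change = 2^1.76 = 3.387
CXCL5 has the largest |ΔΔCt| = 3.84.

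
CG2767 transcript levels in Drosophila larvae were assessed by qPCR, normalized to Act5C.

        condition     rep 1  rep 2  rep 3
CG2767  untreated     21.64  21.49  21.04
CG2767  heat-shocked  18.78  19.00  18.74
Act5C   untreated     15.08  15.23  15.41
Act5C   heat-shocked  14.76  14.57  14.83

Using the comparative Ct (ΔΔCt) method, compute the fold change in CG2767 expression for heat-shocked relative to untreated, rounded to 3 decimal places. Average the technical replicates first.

Mean Ct: CG2767 untreated 21.390; CG2767 heat-shocked 18.840; Act5C untreated 15.240; Act5C heat-shocked 14.720
ΔCt(untreated) = 21.390 − 15.240 = 6.150
ΔCt(heat-shocked) = 18.840 − 14.720 = 4.120
ΔΔCt = 4.120 − 6.150 = -2.030
Fold change = 2^(−(-2.030)) = 2^2.030 = 4.0840

4.084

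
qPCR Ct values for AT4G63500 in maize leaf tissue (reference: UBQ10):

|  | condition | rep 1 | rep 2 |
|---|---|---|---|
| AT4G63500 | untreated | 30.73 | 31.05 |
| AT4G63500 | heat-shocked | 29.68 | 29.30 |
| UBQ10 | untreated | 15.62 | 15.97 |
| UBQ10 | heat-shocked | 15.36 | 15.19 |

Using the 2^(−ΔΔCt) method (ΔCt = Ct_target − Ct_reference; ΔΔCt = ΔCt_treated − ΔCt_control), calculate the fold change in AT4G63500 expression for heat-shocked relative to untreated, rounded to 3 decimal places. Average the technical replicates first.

Mean Ct: AT4G63500 untreated 30.890; AT4G63500 heat-shocked 29.490; UBQ10 untreated 15.795; UBQ10 heat-shocked 15.275
ΔCt(untreated) = 30.890 − 15.795 = 15.095
ΔCt(heat-shocked) = 29.490 − 15.275 = 14.215
ΔΔCt = 14.215 − 15.095 = -0.880
Fold change = 2^(−(-0.880)) = 2^0.880 = 1.8404

1.840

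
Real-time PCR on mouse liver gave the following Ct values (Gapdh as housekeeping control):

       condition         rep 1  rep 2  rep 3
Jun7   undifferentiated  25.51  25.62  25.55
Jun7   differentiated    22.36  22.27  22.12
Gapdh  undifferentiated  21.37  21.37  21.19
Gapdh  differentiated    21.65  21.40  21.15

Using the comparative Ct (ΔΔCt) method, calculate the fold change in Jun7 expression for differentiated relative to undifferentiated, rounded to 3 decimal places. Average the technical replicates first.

10.556

Mean Ct: Jun7 undifferentiated 25.560; Jun7 differentiated 22.250; Gapdh undifferentiated 21.310; Gapdh differentiated 21.400
ΔCt(undifferentiated) = 25.560 − 21.310 = 4.250
ΔCt(differentiated) = 22.250 − 21.400 = 0.850
ΔΔCt = 0.850 − 4.250 = -3.400
Fold change = 2^(−(-3.400)) = 2^3.400 = 10.5561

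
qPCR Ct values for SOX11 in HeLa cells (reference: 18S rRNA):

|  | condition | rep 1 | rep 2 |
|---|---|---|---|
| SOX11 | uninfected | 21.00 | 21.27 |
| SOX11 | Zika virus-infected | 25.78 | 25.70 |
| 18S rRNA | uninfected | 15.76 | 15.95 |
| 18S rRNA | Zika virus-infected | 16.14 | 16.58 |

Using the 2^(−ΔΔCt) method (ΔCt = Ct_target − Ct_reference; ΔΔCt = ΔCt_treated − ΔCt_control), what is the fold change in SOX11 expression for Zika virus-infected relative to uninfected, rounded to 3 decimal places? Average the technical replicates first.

Mean Ct: SOX11 uninfected 21.135; SOX11 Zika virus-infected 25.740; 18S rRNA uninfected 15.855; 18S rRNA Zika virus-infected 16.360
ΔCt(uninfected) = 21.135 − 15.855 = 5.280
ΔCt(Zika virus-infected) = 25.740 − 16.360 = 9.380
ΔΔCt = 9.380 − 5.280 = 4.100
Fold change = 2^(−4.100) = 0.0583

0.058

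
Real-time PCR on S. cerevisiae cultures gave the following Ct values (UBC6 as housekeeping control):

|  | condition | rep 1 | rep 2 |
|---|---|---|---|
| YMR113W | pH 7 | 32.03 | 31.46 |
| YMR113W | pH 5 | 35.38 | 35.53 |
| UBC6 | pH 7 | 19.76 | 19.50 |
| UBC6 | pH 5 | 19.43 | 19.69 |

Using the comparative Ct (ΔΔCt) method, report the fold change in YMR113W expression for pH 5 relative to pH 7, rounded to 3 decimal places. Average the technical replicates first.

0.073

Mean Ct: YMR113W pH 7 31.745; YMR113W pH 5 35.455; UBC6 pH 7 19.630; UBC6 pH 5 19.560
ΔCt(pH 7) = 31.745 − 19.630 = 12.115
ΔCt(pH 5) = 35.455 − 19.560 = 15.895
ΔΔCt = 15.895 − 12.115 = 3.780
Fold change = 2^(−3.780) = 0.0728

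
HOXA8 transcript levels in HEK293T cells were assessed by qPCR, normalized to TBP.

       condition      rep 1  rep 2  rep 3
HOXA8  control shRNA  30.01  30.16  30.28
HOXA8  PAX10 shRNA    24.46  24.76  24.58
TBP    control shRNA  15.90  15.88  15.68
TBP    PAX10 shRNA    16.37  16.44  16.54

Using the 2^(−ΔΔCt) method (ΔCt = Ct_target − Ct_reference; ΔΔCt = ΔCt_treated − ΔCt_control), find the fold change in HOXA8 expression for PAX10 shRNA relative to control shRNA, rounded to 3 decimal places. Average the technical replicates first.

Mean Ct: HOXA8 control shRNA 30.150; HOXA8 PAX10 shRNA 24.600; TBP control shRNA 15.820; TBP PAX10 shRNA 16.450
ΔCt(control shRNA) = 30.150 − 15.820 = 14.330
ΔCt(PAX10 shRNA) = 24.600 − 16.450 = 8.150
ΔΔCt = 8.150 − 14.330 = -6.180
Fold change = 2^(−(-6.180)) = 2^6.180 = 72.5046

72.505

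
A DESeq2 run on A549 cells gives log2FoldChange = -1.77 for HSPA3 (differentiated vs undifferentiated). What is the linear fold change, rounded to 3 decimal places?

Fold change = 2^(-1.77) = 0.2932

0.293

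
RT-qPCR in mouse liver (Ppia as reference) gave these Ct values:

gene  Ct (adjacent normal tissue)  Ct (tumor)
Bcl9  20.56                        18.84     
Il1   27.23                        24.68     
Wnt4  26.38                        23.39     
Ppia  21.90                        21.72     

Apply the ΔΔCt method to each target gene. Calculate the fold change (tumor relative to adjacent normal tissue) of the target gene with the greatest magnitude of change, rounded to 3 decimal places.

Bcl9: ΔΔCt = (18.84−21.72) − (20.56−21.90) = -2.88 − (-1.34) = -1.54; fold change = 2^1.54 = 2.908
Il1: ΔΔCt = (24.68−21.72) − (27.23−21.90) = 2.96 − 5.33 = -2.37; fold change = 2^2.37 = 5.169
Wnt4: ΔΔCt = (23.39−21.72) − (26.38−21.90) = 1.67 − 4.48 = -2.81; fold change = 2^2.81 = 7.013
Wnt4 has the largest |ΔΔCt| = 2.81.

7.013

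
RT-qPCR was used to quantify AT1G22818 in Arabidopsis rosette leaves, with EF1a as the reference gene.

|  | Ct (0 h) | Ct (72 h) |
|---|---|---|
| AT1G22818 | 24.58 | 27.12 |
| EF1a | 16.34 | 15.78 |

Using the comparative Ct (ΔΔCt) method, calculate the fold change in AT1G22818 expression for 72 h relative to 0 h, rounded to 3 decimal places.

ΔCt(0 h) = 24.580 − 16.340 = 8.240
ΔCt(72 h) = 27.120 − 15.780 = 11.340
ΔΔCt = 11.340 − 8.240 = 3.100
Fold change = 2^(−3.100) = 0.1166

0.117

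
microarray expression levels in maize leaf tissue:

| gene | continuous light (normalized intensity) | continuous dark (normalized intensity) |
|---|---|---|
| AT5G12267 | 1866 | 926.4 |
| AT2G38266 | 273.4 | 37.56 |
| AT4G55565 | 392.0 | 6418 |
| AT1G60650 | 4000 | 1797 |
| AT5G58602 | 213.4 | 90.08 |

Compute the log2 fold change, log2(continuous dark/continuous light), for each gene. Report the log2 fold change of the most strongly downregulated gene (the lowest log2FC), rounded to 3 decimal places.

-2.864

log2(926.4/1866) = -1.010  (AT5G12267)
log2(37.56/273.4) = -2.864  (AT2G38266)
log2(6418/392.0) = 4.033  (AT4G55565)
log2(1797/4000) = -1.154  (AT1G60650)
log2(90.08/213.4) = -1.244  (AT5G58602)
AT2G38266 is most strongly downregulated.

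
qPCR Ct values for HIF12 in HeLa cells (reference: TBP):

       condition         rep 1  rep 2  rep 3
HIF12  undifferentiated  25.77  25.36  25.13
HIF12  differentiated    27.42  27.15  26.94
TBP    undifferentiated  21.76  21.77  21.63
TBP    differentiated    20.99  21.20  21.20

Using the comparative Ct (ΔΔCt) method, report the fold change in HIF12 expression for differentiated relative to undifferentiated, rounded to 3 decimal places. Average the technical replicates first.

0.198

Mean Ct: HIF12 undifferentiated 25.420; HIF12 differentiated 27.170; TBP undifferentiated 21.720; TBP differentiated 21.130
ΔCt(undifferentiated) = 25.420 − 21.720 = 3.700
ΔCt(differentiated) = 27.170 − 21.130 = 6.040
ΔΔCt = 6.040 − 3.700 = 2.340
Fold change = 2^(−2.340) = 0.1975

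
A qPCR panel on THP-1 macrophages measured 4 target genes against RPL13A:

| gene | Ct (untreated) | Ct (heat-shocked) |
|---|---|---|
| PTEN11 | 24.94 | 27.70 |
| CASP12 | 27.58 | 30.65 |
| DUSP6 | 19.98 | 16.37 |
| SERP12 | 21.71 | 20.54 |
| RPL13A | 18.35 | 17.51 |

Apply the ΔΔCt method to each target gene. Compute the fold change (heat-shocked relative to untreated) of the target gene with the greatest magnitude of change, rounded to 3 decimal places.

PTEN11: ΔΔCt = (27.70−17.51) − (24.94−18.35) = 10.19 − 6.59 = 3.60; fold change = 2^-3.60 = 0.082
CASP12: ΔΔCt = (30.65−17.51) − (27.58−18.35) = 13.14 − 9.23 = 3.91; fold change = 2^-3.91 = 0.067
DUSP6: ΔΔCt = (16.37−17.51) − (19.98−18.35) = -1.14 − 1.63 = -2.77; fold change = 2^2.77 = 6.821
SERP12: ΔΔCt = (20.54−17.51) − (21.71−18.35) = 3.03 − 3.36 = -0.33; fold change = 2^0.33 = 1.257
CASP12 has the largest |ΔΔCt| = 3.91.

0.067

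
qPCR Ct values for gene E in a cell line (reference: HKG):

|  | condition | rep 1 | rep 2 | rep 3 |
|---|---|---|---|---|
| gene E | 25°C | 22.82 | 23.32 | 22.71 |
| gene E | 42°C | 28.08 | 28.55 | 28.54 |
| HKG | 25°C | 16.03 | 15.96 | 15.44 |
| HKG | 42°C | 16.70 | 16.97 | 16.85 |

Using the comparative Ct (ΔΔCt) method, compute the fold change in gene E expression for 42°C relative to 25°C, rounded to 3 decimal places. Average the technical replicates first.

0.047

Mean Ct: gene E 25°C 22.950; gene E 42°C 28.390; HKG 25°C 15.810; HKG 42°C 16.840
ΔCt(25°C) = 22.950 − 15.810 = 7.140
ΔCt(42°C) = 28.390 − 16.840 = 11.550
ΔΔCt = 11.550 − 7.140 = 4.410
Fold change = 2^(−4.410) = 0.0470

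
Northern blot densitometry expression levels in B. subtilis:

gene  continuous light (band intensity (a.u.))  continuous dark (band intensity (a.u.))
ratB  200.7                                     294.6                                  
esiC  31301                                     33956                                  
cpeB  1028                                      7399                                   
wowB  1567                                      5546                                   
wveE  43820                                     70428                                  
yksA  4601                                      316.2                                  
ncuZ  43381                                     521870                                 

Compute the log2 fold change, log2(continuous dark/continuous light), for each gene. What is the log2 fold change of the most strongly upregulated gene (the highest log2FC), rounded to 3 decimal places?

log2(294.6/200.7) = 0.554  (ratB)
log2(33956/31301) = 0.117  (esiC)
log2(7399/1028) = 2.847  (cpeB)
log2(5546/1567) = 1.823  (wowB)
log2(70428/43820) = 0.685  (wveE)
log2(316.2/4601) = -3.863  (yksA)
log2(521870/43381) = 3.589  (ncuZ)
ncuZ is most strongly upregulated.

3.589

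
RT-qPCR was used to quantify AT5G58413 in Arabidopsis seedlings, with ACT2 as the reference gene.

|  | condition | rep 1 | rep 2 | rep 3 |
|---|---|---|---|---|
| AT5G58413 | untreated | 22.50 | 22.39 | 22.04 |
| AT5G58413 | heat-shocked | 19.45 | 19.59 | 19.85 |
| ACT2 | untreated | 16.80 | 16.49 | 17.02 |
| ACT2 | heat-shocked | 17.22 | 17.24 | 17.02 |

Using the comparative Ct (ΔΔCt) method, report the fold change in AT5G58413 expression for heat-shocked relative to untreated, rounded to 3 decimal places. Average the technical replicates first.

Mean Ct: AT5G58413 untreated 22.310; AT5G58413 heat-shocked 19.630; ACT2 untreated 16.770; ACT2 heat-shocked 17.160
ΔCt(untreated) = 22.310 − 16.770 = 5.540
ΔCt(heat-shocked) = 19.630 − 17.160 = 2.470
ΔΔCt = 2.470 − 5.540 = -3.070
Fold change = 2^(−(-3.070)) = 2^3.070 = 8.3977

8.398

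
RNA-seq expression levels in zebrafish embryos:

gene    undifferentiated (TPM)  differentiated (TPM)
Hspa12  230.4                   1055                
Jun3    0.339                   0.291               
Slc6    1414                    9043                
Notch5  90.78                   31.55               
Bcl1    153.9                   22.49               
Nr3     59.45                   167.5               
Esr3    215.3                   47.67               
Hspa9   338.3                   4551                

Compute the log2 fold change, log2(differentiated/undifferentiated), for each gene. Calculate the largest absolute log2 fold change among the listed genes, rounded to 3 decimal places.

log2(1055/230.4) = 2.195  (Hspa12)
log2(0.291/0.339) = -0.220  (Jun3)
log2(9043/1414) = 2.677  (Slc6)
log2(31.55/90.78) = -1.525  (Notch5)
log2(22.49/153.9) = -2.775  (Bcl1)
log2(167.5/59.45) = 1.494  (Nr3)
log2(47.67/215.3) = -2.175  (Esr3)
log2(4551/338.3) = 3.750  (Hspa9)
The largest magnitude belongs to Hspa9.

3.750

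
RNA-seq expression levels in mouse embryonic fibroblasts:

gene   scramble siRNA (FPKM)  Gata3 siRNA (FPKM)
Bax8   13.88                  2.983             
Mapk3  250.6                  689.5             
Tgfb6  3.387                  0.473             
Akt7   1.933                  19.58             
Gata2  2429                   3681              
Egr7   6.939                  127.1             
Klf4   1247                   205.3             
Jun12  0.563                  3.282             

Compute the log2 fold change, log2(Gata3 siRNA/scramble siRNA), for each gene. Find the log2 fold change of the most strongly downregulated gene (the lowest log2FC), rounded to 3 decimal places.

-2.840

log2(2.983/13.88) = -2.218  (Bax8)
log2(689.5/250.6) = 1.460  (Mapk3)
log2(0.473/3.387) = -2.840  (Tgfb6)
log2(19.58/1.933) = 3.340  (Akt7)
log2(3681/2429) = 0.600  (Gata2)
log2(127.1/6.939) = 4.195  (Egr7)
log2(205.3/1247) = -2.603  (Klf4)
log2(3.282/0.563) = 2.543  (Jun12)
Tgfb6 is most strongly downregulated.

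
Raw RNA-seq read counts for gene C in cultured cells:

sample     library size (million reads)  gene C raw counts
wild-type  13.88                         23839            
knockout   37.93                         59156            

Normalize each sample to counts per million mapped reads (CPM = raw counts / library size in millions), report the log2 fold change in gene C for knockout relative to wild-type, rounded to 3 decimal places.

-0.139

CPM(wild-type) = 23839 / 13.88 = 1717.5072
CPM(knockout) = 59156 / 37.93 = 1559.6098
Fold change = 1559.6098 / 1717.5072 = 0.90807
log2(0.90807) = -0.1391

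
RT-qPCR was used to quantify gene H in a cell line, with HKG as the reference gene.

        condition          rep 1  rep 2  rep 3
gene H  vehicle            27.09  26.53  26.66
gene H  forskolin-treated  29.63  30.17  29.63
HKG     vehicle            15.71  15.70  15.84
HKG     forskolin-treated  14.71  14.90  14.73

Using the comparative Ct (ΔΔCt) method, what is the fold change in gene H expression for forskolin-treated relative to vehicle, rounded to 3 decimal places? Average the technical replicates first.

0.062

Mean Ct: gene H vehicle 26.760; gene H forskolin-treated 29.810; HKG vehicle 15.750; HKG forskolin-treated 14.780
ΔCt(vehicle) = 26.760 − 15.750 = 11.010
ΔCt(forskolin-treated) = 29.810 − 14.780 = 15.030
ΔΔCt = 15.030 − 11.010 = 4.020
Fold change = 2^(−4.020) = 0.0616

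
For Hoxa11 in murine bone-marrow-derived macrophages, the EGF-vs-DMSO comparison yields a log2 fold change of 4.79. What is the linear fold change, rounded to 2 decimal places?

Fold change = 2^(4.79) = 27.665

27.67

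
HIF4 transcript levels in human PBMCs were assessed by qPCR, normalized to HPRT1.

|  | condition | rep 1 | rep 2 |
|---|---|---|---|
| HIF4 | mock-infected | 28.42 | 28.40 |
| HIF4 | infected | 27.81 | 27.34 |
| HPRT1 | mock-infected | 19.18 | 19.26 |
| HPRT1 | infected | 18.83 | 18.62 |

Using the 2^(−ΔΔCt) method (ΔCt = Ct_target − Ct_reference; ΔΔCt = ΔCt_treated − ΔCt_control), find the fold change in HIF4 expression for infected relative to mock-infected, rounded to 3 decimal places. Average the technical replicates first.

1.266

Mean Ct: HIF4 mock-infected 28.410; HIF4 infected 27.575; HPRT1 mock-infected 19.220; HPRT1 infected 18.725
ΔCt(mock-infected) = 28.410 − 19.220 = 9.190
ΔCt(infected) = 27.575 − 18.725 = 8.850
ΔΔCt = 8.850 − 9.190 = -0.340
Fold change = 2^(−(-0.340)) = 2^0.340 = 1.2658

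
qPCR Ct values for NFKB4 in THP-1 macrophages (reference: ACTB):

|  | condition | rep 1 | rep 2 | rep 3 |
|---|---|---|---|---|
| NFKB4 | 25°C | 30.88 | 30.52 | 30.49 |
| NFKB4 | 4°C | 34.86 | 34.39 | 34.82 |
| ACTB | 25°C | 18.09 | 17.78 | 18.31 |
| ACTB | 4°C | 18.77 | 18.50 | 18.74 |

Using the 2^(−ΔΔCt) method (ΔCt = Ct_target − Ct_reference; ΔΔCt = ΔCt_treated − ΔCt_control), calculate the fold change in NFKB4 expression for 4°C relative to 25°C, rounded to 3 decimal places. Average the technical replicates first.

0.092

Mean Ct: NFKB4 25°C 30.630; NFKB4 4°C 34.690; ACTB 25°C 18.060; ACTB 4°C 18.670
ΔCt(25°C) = 30.630 − 18.060 = 12.570
ΔCt(4°C) = 34.690 − 18.670 = 16.020
ΔΔCt = 16.020 − 12.570 = 3.450
Fold change = 2^(−3.450) = 0.0915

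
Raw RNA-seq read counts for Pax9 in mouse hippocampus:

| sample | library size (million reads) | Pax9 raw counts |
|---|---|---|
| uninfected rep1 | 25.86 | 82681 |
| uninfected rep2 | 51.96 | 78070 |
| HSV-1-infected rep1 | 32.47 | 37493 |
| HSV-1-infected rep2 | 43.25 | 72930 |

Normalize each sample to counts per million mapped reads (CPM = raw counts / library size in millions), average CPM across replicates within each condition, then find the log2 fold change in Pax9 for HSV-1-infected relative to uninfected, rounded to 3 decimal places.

-0.726

CPM(uninfected rep1) = 82681 / 25.86 = 3197.2544
CPM(uninfected rep2) = 78070 / 51.96 = 1502.5019
CPM(HSV-1-infected rep1) = 37493 / 32.47 = 1154.6966
CPM(HSV-1-infected rep2) = 72930 / 43.25 = 1686.2428
mean CPM(uninfected) = 2349.8782; mean CPM(HSV-1-infected) = 1420.4697
Fold change = 1420.4697 / 2349.8782 = 0.60449
log2(0.60449) = -0.7262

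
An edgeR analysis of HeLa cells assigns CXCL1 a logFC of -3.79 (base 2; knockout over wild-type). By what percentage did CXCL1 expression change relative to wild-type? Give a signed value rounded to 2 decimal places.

-92.77%

Fold change = 2^(-3.79) = 0.0723
Percent change = (FC − 1) × 100% = (0.0723 − 1) × 100 = -92.77%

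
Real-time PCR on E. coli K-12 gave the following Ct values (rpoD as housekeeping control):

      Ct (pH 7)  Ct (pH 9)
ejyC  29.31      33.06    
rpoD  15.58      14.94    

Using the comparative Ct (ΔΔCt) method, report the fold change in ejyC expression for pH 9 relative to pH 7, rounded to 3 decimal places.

ΔCt(pH 7) = 29.310 − 15.580 = 13.730
ΔCt(pH 9) = 33.060 − 14.940 = 18.120
ΔΔCt = 18.120 − 13.730 = 4.390
Fold change = 2^(−4.390) = 0.0477

0.048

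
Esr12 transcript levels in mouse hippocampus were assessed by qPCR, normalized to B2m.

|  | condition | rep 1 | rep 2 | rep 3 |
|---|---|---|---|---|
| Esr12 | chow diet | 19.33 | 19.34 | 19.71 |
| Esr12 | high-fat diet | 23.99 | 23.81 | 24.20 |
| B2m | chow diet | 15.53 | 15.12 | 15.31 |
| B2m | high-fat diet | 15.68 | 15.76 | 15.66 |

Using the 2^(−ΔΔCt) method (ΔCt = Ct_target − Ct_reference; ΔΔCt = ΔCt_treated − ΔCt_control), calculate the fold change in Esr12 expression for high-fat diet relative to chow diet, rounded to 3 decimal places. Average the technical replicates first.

0.056

Mean Ct: Esr12 chow diet 19.460; Esr12 high-fat diet 24.000; B2m chow diet 15.320; B2m high-fat diet 15.700
ΔCt(chow diet) = 19.460 − 15.320 = 4.140
ΔCt(high-fat diet) = 24.000 − 15.700 = 8.300
ΔΔCt = 8.300 − 4.140 = 4.160
Fold change = 2^(−4.160) = 0.0559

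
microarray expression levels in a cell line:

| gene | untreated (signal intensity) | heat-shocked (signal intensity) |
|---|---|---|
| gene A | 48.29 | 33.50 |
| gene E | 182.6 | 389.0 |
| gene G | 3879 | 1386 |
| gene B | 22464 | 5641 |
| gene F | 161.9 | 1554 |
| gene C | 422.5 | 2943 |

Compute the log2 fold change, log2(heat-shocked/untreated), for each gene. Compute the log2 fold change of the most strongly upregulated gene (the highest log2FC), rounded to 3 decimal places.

3.263

log2(33.50/48.29) = -0.528  (gene A)
log2(389.0/182.6) = 1.091  (gene E)
log2(1386/3879) = -1.485  (gene G)
log2(5641/22464) = -1.994  (gene B)
log2(1554/161.9) = 3.263  (gene F)
log2(2943/422.5) = 2.800  (gene C)
gene F is most strongly upregulated.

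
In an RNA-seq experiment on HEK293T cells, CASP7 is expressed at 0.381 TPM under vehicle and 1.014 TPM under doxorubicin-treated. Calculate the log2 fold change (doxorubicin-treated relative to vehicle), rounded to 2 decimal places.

Fold change = 1.014 / 0.381 = 2.6614
log2(2.6614) = 1.412

1.41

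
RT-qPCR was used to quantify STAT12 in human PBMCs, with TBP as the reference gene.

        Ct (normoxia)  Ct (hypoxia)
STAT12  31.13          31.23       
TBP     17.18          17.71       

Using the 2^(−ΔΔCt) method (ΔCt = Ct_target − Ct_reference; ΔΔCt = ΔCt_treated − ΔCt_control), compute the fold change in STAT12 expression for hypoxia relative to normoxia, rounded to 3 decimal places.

ΔCt(normoxia) = 31.130 − 17.180 = 13.950
ΔCt(hypoxia) = 31.230 − 17.710 = 13.520
ΔΔCt = 13.520 − 13.950 = -0.430
Fold change = 2^(−(-0.430)) = 2^0.430 = 1.3472

1.347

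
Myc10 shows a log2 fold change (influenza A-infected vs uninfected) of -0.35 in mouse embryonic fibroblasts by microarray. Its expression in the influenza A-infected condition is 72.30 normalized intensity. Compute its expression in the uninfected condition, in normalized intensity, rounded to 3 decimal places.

92.151

Fold change = 2^(-0.35) = 0.7846
uninfected expression = 72.30 / 0.7846 = 92.151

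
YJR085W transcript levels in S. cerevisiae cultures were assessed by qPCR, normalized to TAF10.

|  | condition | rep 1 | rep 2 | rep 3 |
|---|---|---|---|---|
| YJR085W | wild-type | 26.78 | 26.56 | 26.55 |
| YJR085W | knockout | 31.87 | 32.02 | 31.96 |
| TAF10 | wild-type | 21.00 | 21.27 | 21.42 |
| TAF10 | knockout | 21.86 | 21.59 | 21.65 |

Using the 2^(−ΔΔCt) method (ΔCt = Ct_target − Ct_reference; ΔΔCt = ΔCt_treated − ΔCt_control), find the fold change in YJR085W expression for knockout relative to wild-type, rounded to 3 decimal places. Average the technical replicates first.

Mean Ct: YJR085W wild-type 26.630; YJR085W knockout 31.950; TAF10 wild-type 21.230; TAF10 knockout 21.700
ΔCt(wild-type) = 26.630 − 21.230 = 5.400
ΔCt(knockout) = 31.950 − 21.700 = 10.250
ΔΔCt = 10.250 − 5.400 = 4.850
Fold change = 2^(−4.850) = 0.0347

0.035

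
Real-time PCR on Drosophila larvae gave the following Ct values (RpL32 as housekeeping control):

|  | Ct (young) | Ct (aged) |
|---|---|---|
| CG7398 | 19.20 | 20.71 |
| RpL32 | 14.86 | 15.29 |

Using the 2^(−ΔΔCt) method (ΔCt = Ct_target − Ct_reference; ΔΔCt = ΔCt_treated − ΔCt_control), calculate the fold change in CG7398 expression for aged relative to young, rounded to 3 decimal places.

0.473

ΔCt(young) = 19.200 − 14.860 = 4.340
ΔCt(aged) = 20.710 − 15.290 = 5.420
ΔΔCt = 5.420 − 4.340 = 1.080
Fold change = 2^(−1.080) = 0.4730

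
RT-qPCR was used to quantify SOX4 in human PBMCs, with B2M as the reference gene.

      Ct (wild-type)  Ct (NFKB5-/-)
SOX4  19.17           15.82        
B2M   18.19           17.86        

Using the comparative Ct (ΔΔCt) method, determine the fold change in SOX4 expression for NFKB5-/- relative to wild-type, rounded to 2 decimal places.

ΔCt(wild-type) = 19.170 − 18.190 = 0.980
ΔCt(NFKB5-/-) = 15.820 − 17.860 = -2.040
ΔΔCt = -2.040 − 0.980 = -3.020
Fold change = 2^(−(-3.020)) = 2^3.020 = 8.112

8.11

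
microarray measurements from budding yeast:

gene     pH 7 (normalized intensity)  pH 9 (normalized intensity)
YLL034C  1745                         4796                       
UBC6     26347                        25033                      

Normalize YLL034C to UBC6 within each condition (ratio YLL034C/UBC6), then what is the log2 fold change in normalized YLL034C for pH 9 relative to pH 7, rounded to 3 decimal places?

1.532

YLL034C/UBC6 (pH 7) = 1745 / 26347 = 0.066231
YLL034C/UBC6 (pH 9) = 4796 / 25033 = 0.19159
Fold change = 0.19159 / 0.066231 = 2.8927
log2(2.8927) = 1.5324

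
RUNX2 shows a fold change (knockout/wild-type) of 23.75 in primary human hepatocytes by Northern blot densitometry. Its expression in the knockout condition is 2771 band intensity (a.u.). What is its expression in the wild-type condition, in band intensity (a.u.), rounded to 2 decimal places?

116.67

wild-type expression = 2771 / 23.75 = 116.67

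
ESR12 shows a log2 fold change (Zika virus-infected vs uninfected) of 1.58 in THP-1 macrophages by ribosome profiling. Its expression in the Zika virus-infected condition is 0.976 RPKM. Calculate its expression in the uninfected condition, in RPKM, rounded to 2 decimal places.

Fold change = 2^(1.58) = 2.9897
uninfected expression = 0.976 / 2.9897 = 0.33

0.33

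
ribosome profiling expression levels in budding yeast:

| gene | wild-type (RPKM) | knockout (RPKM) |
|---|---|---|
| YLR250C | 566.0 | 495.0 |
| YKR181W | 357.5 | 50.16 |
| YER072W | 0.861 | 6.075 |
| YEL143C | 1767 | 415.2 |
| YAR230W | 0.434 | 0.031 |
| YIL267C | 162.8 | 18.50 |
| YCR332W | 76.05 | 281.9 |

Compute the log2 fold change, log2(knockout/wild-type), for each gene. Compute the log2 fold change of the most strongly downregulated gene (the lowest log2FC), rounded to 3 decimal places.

log2(495.0/566.0) = -0.193  (YLR250C)
log2(50.16/357.5) = -2.833  (YKR181W)
log2(6.075/0.861) = 2.819  (YER072W)
log2(415.2/1767) = -2.089  (YEL143C)
log2(0.031/0.434) = -3.807  (YAR230W)
log2(18.50/162.8) = -3.138  (YIL267C)
log2(281.9/76.05) = 1.890  (YCR332W)
YAR230W is most strongly downregulated.

-3.807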